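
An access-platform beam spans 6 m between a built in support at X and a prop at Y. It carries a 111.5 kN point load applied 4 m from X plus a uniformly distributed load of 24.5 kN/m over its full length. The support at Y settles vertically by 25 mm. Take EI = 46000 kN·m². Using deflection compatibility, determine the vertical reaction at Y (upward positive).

Release the roller at Y. Primary structure: cantilever fixed at X.
Primary-structure tip deflection at Y by superposition:
  point load 111.5 at a = 4: Pa²(3L − a)/(6EI) = 4163/EI
  UDL 24.5: wL⁴/(8EI) = 3969/EI
  δ_0 = 8132/EI
Tip deflection under a unit load at Y: L³/(3EI) = 72/EI.
With EI = 46000 kN·m²: δ_0 = 0.17678 m and δ_{YY} = 0.001565 m/kN.
Compatibility — the beam at Y must follow the support down by 0.025 m: δ_0 − R_Y·δ_{YY} = 0.025, so R_Y = (0.17678 − 0.025)/0.001565 = 96.97 kN.

R_Y = 96.97 kN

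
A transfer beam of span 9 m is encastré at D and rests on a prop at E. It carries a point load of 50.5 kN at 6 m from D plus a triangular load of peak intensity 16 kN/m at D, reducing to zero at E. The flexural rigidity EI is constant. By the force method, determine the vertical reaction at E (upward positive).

R_E = 40.59 kN

Take the reaction at E as the redundant and release it; the primary structure is a cantilever fixed at D.
Deflection at E on the released cantilever, summing each load's contribution:
  point load 50.5 at a = 6: Pa²(3L − a)/(6EI) = 6363/EI
  triangular load, peak 16 at the fixed end: w₀L⁴/(30EI) = 3499/EI
  δ_0 = 9862/EI
Flexibility coefficient — unit upward force at E: δ_{EE} = L³/(3EI) = 243/EI.
Compatibility at E: δ_0 − R_E·δ_{EE} = 0, so R_E = 9862/243 = 40.59 kN.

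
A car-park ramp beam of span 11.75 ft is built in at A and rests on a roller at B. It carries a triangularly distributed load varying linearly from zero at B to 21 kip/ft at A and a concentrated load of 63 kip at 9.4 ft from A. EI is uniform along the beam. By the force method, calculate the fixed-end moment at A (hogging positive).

Remove the prop at B; the released (primary) structure is a cantilever built in at A.
Deflection at B on the released cantilever, summing each load's contribution:
  triangular load, peak 21 at the fixed end: w₀L⁴/(30EI) = 13343/EI
  point load 63 at a = 9.4: Pa²(3L − a)/(6EI) = 23983/EI
  δ_0 = 37326/EI
Flexibility coefficient — unit upward force at B: δ_{BB} = L³/(3EI) = 540.7/EI.
Compatibility at B: δ_0 − R_B·δ_{BB} = 0, so R_B = 37326/540.7 = 69.03 kip.
Moment equilibrium about A: M_A = Σ(load moments about A) − R_B·L = 1075 − 69.03×11.75 = 264.4 kip·ft.

M_A = 264.4 kip·ft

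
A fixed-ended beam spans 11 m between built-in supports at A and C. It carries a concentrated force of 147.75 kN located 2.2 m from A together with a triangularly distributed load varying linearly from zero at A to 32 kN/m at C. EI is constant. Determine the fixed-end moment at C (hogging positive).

Release both end moments; the primary structure is a simply-supported span AC with redundants M_A and M_C.
End rotations of the released simple span under the applied load (×1/EI):
  at A: point load 147.75 at a = 2.2: Pab(L + b)/(6LEI) = 858.1/EI
  at C: point load 147.75 at a = 2.2: Pab(L + a)/(6LEI) = 572.1/EI
  at A: triangular load, peak 32: 7w₀L³/(360EI) = 828.2/EI
  at C: triangular load, peak 32: w₀L³/(45EI) = 946.5/EI
  θ_A0 = 1686/EI,  θ_C0 = 1519/EI
Flexibility coefficients: a unit moment at one end gives L/(3EI) there and L/(6EI) at the far end, so f₁₁ = f₂₂ = 3.667/EI and f₁₂ = f₂₁ = 1.833/EI.
Compatibility — zero rotation at each built-in end:
  3.667 M_A + 1.833 M_C = 1686
  1.833 M_A + 3.667 M_C = 1519
Solving the pair gives M_A = 337.1 kN·m and M_C = 245.6 kN·m (hogging).

M_C = 245.6 kN·m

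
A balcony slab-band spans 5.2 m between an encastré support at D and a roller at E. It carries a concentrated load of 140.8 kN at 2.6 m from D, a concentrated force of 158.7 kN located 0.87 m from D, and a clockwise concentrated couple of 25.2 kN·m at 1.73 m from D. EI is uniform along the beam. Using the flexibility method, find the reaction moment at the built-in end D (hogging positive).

Remove the prop at E; the released (primary) structure is a cantilever built in at D.
Deflection at E on the released cantilever, summing each load's contribution:
  point load 140.8 at a = 2.6: Pa²(3L − a)/(6EI) = 2062/EI
  point load 158.7 at a = 0.87: Pa²(3L − a)/(6EI) = 294.9/EI
  clockwise couple 25.2 at a = 1.73: M₀a(2L − a)/(2EI) = 189/EI
  δ_0 = 2546/EI
Flexibility coefficient — unit upward force at E: δ_{EE} = L³/(3EI) = 46.87/EI.
Compatibility at E: δ_0 − R_E·δ_{EE} = 0, so R_E = 2546/46.87 = 54.32 kN.
Moment equilibrium about D: M_D = Σ(load moments about D) − R_E·L = 529.3 − 54.32×5.2 = 246.9 kN·m.

M_D = 246.9 kN·m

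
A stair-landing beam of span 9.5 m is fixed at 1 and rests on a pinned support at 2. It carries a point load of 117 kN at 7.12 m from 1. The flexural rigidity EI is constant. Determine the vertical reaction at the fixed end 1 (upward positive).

R_1 = 43.05 kN

Release the roller at 2. Primary structure: cantilever fixed at 1.
Primary-structure tip deflection at 2 by superposition:
  point load 117 at a = 7.12: Pa²(3L − a)/(6EI) = 21135/EI
Flexibility coefficient — unit upward force at 2: δ_{22} = L³/(3EI) = 285.8/EI.
The prop prevents deflection at 2: R_2 = δ_0/δ_{22} = 21135/285.8 = 73.95 kN.
Vertical equilibrium: R_1 = ΣP − R_2 = 117 − 73.95 = 43.05 kN.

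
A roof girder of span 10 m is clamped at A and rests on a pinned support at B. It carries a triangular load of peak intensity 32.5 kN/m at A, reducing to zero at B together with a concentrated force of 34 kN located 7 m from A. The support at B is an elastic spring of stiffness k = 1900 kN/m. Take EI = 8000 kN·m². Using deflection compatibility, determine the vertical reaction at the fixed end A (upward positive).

R_A = 145.5 kN

Release the roller at B. Primary structure: cantilever fixed at A.
Deflection at B on the released cantilever, summing each load's contribution:
  triangular load, peak 32.5 at the fixed end: w₀L⁴/(30EI) = 10833/EI
  point load 34 at a = 7: Pa²(3L − a)/(6EI) = 6386/EI
  δ_0 = 17220/EI
Tip deflection under a unit load at B: L³/(3EI) = 333.3/EI.
With EI = 8000 kN·m²: δ_0 = 2.1525 m and δ_{BB} = 0.041667 m/kN.
Compatibility — the spring shortens by R_B/k under the reaction it provides: δ_0 − R_B·δ_{BB} = R_B/k. With 1/k = 0.000526 m/kN, R_B = δ_0 / (δ_{BB} + 1/k) = 2.1525 / (0.041667 + 0.000526) = 51.01 kN.
Vertical equilibrium: R_A = ΣP − R_B = 196.5 − 51.01 = 145.5 kN.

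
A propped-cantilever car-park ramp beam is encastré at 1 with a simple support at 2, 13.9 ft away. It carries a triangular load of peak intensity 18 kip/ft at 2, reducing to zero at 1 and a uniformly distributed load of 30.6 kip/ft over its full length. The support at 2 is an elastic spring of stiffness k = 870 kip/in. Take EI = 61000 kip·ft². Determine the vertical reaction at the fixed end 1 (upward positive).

Choose R_2 as the redundant. The primary structure is the cantilever fixed at 1.
Free-end deflection of the primary structure under the applied loading (downward +):
  triangular load, peak 18 at the free end: 11w₀L⁴/(120EI) = 61595/EI
  UDL 30.6: wL⁴/(8EI) = 142788/EI
  δ_0 = 204382/EI
Flexibility coefficient — unit upward force at 2: δ_{22} = L³/(3EI) = 895.2/EI.
With EI = 61000 kip·ft²: δ_0 = 3.3505 ft and δ_{22} = 0.014676 ft/kip.
Compatibility — the spring shortens by R_2/k under the reaction it provides: δ_0 − R_2·δ_{22} = R_2/k. With 1/k = 1/(870×12) ft/kip = 0.000096 ft/kip, R_2 = δ_0 / (δ_{22} + 1/k) = 3.3505 / (0.014676 + 0.000096) = 226.8 kip.
Vertical equilibrium: R_1 = ΣP − R_2 = 550.4 − 226.8 = 323.6 kip.

R_1 = 323.6 kip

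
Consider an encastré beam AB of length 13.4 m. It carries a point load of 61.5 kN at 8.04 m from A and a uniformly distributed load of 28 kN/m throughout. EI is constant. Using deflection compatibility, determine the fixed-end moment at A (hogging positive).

M_A = 498.1 kN·m

Take the two fixed-end moments M_A, M_B as redundants; the released structure is the simple span AB.
On the primary (simply-supported) span, the end slopes from the loading are:
  at A: point load 61.5 at a = 8.04: Pab(L + b)/(6LEI) = 618.4/EI
  at B: point load 61.5 at a = 8.04: Pab(L + a)/(6LEI) = 706.7/EI
  at A: UDL 28: wL³/(24EI) = 2807/EI
  at B: UDL 28: wL³/(24EI) = 2807/EI
  θ_A0 = 3426/EI,  θ_B0 = 3514/EI
Flexibility coefficients: a unit moment at one end gives L/(3EI) there and L/(6EI) at the far end, so f₁₁ = f₂₂ = 4.467/EI and f₁₂ = f₂₁ = 2.233/EI.
Compatibility — zero rotation at each built-in end:
  4.467 M_A + 2.233 M_B = 3426
  2.233 M_A + 4.467 M_B = 3514
Solving the pair gives M_A = 498.1 kN·m and M_B = 537.6 kN·m (hogging).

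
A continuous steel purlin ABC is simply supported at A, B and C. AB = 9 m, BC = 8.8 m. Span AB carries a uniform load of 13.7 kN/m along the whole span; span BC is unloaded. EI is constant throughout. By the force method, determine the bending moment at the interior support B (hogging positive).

M_B = 70.14 kN·m

Insert a hinge at B; M_B is the redundant, and each span becomes simply supported.
Rotations at B on the released spans (each span's end-slope, ×1/EI):
  span AB: UDL 13.7: wL³/(24EI) = 416.1/EI
  relative rotation θ_0 = (416.1 + 0)/EI = 416.1/EI
A unit hogging moment at B produces rotation L₁/(3EI) + L₂/(3EI) = 5.933/EI.
Compatibility: M_B·(L₁+L₂)/(3EI) = θ_0, giving M_B = 70.14 kN·m (hogging).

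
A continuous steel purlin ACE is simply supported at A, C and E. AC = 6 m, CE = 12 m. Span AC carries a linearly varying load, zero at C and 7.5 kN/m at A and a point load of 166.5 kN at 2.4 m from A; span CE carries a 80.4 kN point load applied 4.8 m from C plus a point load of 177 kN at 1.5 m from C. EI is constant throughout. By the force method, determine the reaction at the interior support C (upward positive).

Take M_C as the redundant. Released structure: two simple spans AC and CE with a hinge at C.
Discontinuity in slope at C on the released structure — sum the simple-span end rotations:
  span AC: triangular load, peak 7.5: 7w₀L³/(360EI) = 31.5/EI
  span AC: point load 166.5 at a = 2.4: Pab(L + a)/(6LEI) = 335.7/EI
  span CE: point load 80.4 at a = 4.8: Pab(L + b)/(6LEI) = 741/EI
  span CE: point load 177 at a = 1.5: Pab(L + b)/(6LEI) = 871.2/EI
  relative rotation θ_0 = (367.2 + 1612)/EI = 1979/EI
A unit hogging moment at C produces rotation L₁/(3EI) + L₂/(3EI) = 6/EI.
Compatibility: M_C·(L₁+L₂)/(3EI) = θ_0, giving M_C = 329.9 kN·m (hogging).
Span AC, ΣM about A with M_C applied at C: R_C^{AC}·6 = 444.6 + 329.9, so R_C^{AC} = 129.1 kN and R_A = 189 − 129.1 = 59.92 kN.
Span CE, ΣM about E: R_C^{CE}·12 = 2437 + 329.9, so R_C^{CE} = 230.6 kN and R_E = 257.4 − 230.6 = 26.79 kN.
R_C = 129.1 + 230.6 = 359.7 kN.

R_C = 359.7 kN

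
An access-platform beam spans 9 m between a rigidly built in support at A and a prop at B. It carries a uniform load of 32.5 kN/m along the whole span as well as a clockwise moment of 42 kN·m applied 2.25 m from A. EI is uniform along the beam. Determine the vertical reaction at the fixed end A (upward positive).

Remove the prop at B; the released (primary) structure is a cantilever built in at A.
Primary-structure tip deflection at B by superposition:
  UDL 32.5: wL⁴/(8EI) = 26654/EI
  clockwise couple 42 at a = 2.25: M₀a(2L − a)/(2EI) = 744.2/EI
  δ_0 = 27398/EI
Tip deflection under a unit load at B: L³/(3EI) = 243/EI.
The prop prevents deflection at B: R_B = δ_0/δ_{BB} = 27398/243 = 112.8 kN.
Vertical equilibrium: R_A = ΣP − R_B = 292.5 − 112.8 = 179.8 kN.

R_A = 179.8 kN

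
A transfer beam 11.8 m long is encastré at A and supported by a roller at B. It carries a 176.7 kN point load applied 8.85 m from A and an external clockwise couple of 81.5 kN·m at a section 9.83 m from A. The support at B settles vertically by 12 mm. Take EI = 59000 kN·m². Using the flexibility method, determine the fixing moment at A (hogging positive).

Remove the prop at B; the released (primary) structure is a cantilever built in at A.
Primary-structure tip deflection at B by superposition:
  point load 176.7 at a = 8.85: Pa²(3L − a)/(6EI) = 61240/EI
  clockwise couple 81.5 at a = 9.83: M₀a(2L − a)/(2EI) = 5516/EI
  δ_0 = 66756/EI
Tip deflection under a unit load at B: L³/(3EI) = 547.7/EI.
With EI = 59000 kN·m²: δ_0 = 1.1315 m and δ_{BB} = 0.009283 m/kN.
Compatibility — the beam at B must follow the support down by 0.012 m: δ_0 − R_B·δ_{BB} = 0.012, so R_B = (1.1315 − 0.012)/0.009283 = 120.6 kN.
Moment equilibrium about A: M_A = Σ(load moments about A) − R_B·L = 1645 − 120.6×11.8 = 222.3 kN·m.

M_A = 222.3 kN·m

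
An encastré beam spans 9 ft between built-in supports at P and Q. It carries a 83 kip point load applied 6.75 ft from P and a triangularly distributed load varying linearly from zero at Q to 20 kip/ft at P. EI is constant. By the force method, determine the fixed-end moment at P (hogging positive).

Take the two fixed-end moments M_P, M_Q as redundants; the released structure is the simple span PQ.
Simple-span end rotations at P and Q under the given loads:
  at P: point load 83 at a = 6.75: Pab(L + b)/(6LEI) = 262.6/EI
  at Q: point load 83 at a = 6.75: Pab(L + a)/(6LEI) = 367.7/EI
  at P: triangular load, peak 20: w₀L³/(45EI) = 324/EI
  at Q: triangular load, peak 20: 7w₀L³/(360EI) = 283.5/EI
  θ_P0 = 586.6/EI,  θ_Q0 = 651.2/EI
Flexibility coefficients: a unit moment at one end gives L/(3EI) there and L/(6EI) at the far end, so f₁₁ = f₂₂ = 3/EI and f₁₂ = f₂₁ = 1.5/EI.
Compatibility — zero rotation at each built-in end:
  3 M_P + 1.5 M_Q = 586.6
  1.5 M_P + 3 M_Q = 651.2
Solving the pair gives M_P = 116 kip·ft and M_Q = 159 kip·ft (hogging).

M_P = 116 kip·ft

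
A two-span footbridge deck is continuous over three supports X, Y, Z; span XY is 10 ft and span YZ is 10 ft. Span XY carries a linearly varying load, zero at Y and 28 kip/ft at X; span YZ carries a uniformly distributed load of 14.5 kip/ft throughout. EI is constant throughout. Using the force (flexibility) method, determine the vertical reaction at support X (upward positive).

R_X = 76.1 kip

Release continuity at Y by inserting a hinge; the redundant is the internal moment M_Y. The primary structure is two simply-supported spans XY and YZ.
End slopes at the hinge Y, treating each span as simply supported:
  span XY: triangular load, peak 28: 7w₀L³/(360EI) = 544.4/EI
  span YZ: UDL 14.5: wL³/(24EI) = 604.2/EI
  relative rotation θ_0 = (544.4 + 604.2)/EI = 1149/EI
A unit hogging moment at Y produces rotation L₁/(3EI) + L₂/(3EI) = 6.667/EI.
Compatibility: M_Y·(L₁+L₂)/(3EI) = θ_0, giving M_Y = 172.3 kip·ft (hogging).
Span XY, ΣM about X with M_Y applied at Y: R_Y^{XY}·10 = 466.7 + 172.3, so R_Y^{XY} = 63.9 kip and R_X = 140 − 63.9 = 76.1 kip.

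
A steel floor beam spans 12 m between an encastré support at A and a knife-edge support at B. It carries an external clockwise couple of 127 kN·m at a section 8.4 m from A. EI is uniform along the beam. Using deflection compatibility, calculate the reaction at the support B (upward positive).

R_B = 14.45 kN

Choose R_B as the redundant. The primary structure is the cantilever fixed at A.
Free-end deflection of the primary structure under the applied loading (downward +):
  clockwise couple 127 at a = 8.4: M₀a(2L − a)/(2EI) = 8321/EI
Flexibility coefficient — unit upward force at B: δ_{BB} = L³/(3EI) = 576/EI.
The prop prevents deflection at B: R_B = δ_0/δ_{BB} = 8321/576 = 14.45 kN.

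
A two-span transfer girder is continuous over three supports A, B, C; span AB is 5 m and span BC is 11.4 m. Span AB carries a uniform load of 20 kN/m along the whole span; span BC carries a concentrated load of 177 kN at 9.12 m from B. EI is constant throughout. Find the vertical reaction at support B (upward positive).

R_B = 129.6 kN

Take M_B as the redundant. Released structure: two simple spans AB and BC with a hinge at B.
End slopes at the hinge B, treating each span as simply supported:
  span AB: UDL 20: wL³/(24EI) = 104.2/EI
  span BC: point load 177 at a = 9.12: Pab(L + b)/(6LEI) = 736.1/EI
  relative rotation θ_0 = (104.2 + 736.1)/EI = 840.3/EI
A unit hogging moment at B produces rotation L₁/(3EI) + L₂/(3EI) = 5.467/EI.
Slope continuity at B: θ_0 = M_B·5.467/EI, so M_B = 840.3/5.467 = 153.7 kN·m (hogging).
Span AB, ΣM about A with M_B applied at B: R_B^{AB}·5 = 250 + 153.7, so R_B^{AB} = 80.74 kN and R_A = 100 − 80.74 = 19.26 kN.
Span BC, ΣM about C: R_B^{BC}·11.4 = 403.6 + 153.7, so R_B^{BC} = 48.88 kN and R_C = 177 − 48.88 = 128.1 kN.
R_B = 80.74 + 48.88 = 129.6 kN.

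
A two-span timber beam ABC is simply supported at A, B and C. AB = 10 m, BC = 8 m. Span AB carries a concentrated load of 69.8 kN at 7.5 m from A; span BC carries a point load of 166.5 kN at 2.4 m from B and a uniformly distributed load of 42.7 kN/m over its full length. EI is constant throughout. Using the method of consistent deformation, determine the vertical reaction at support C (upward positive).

R_C = 180.6 kN

Insert a hinge at B; M_B is the redundant, and each span becomes simply supported.
Discontinuity in slope at B on the released structure — sum the simple-span end rotations:
  span AB: point load 69.8 at a = 7.5: Pab(L + a)/(6LEI) = 381.7/EI
  span BC: point load 166.5 at a = 2.4: Pab(L + b)/(6LEI) = 634/EI
  span BC: UDL 42.7: wL³/(24EI) = 910.9/EI
  relative rotation θ_0 = (381.7 + 1545)/EI = 1927/EI
A unit hogging moment at B produces rotation L₁/(3EI) + L₂/(3EI) = 6/EI.
Compatibility: M_B·(L₁+L₂)/(3EI) = θ_0, giving M_B = 321.1 kN·m (hogging).
Span BC, ΣM about C: R_B^{BC}·8 = 2299 + 321.1, so R_B^{BC} = 327.5 kN and R_C = 508.1 − 327.5 = 180.6 kN.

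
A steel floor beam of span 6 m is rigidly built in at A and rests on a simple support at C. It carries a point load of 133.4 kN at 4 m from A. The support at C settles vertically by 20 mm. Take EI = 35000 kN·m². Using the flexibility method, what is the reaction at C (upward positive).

R_C = 59.45 kN

Choose R_C as the redundant. The primary structure is the cantilever fixed at A.
Downward deflection at the released point C due to the loads:
  point load 133.4 at a = 4: Pa²(3L − a)/(6EI) = 4980/EI
Tip deflection under a unit load at C: L³/(3EI) = 72/EI.
With EI = 35000 kN·m²: δ_0 = 0.14229 m and δ_{CC} = 0.002057 m/kN.
Compatibility — the beam at C must follow the support down by 0.02 m: δ_0 − R_C·δ_{CC} = 0.02, so R_C = (0.14229 − 0.02)/0.002057 = 59.45 kN.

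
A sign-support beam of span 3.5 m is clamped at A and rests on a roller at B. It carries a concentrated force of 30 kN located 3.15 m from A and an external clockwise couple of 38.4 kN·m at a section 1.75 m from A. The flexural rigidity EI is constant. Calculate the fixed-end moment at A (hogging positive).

Remove the prop at B; the released (primary) structure is a cantilever built in at A.
Deflection at B on the released cantilever, summing each load's contribution:
  point load 30 at a = 3.15: Pa²(3L − a)/(6EI) = 364.7/EI
  clockwise couple 38.4 at a = 1.75: M₀a(2L − a)/(2EI) = 176.4/EI
  δ_0 = 541.1/EI
Tip deflection under a unit load at B: L³/(3EI) = 14.29/EI.
Compatibility at B: δ_0 − R_B·δ_{BB} = 0, so R_B = 541.1/14.29 = 37.86 kN.
Moment equilibrium about A: M_A = Σ(load moments about A) − R_B·L = 132.9 − 37.86×3.5 = 0.3975 kN·m.

M_A = 0.3975 kN·m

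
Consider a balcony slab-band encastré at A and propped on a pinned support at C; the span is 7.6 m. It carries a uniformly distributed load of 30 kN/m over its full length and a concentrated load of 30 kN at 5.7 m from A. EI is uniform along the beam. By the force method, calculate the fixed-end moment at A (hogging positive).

Remove the prop at C; the released (primary) structure is a cantilever built in at A.
Deflection at C on the released cantilever, summing each load's contribution:
  UDL 30: wL⁴/(8EI) = 12511/EI
  point load 30 at a = 5.7: Pa²(3L − a)/(6EI) = 2778/EI
  δ_0 = 15289/EI
Tip deflection under a unit load at C: L³/(3EI) = 146.3/EI.
Compatibility at C: δ_0 − R_C·δ_{CC} = 0, so R_C = 15289/146.3 = 104.5 kN.
Moment equilibrium about A: M_A = Σ(load moments about A) − R_C·L = 1037 − 104.5×7.6 = 243.3 kN·m.

M_A = 243.3 kN·m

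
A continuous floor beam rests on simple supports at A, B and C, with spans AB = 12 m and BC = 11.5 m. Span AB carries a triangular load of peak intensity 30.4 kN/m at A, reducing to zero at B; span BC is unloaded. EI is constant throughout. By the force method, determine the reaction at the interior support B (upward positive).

Insert a hinge at B; M_B is the redundant, and each span becomes simply supported.
Rotations at B on the released spans (each span's end-slope, ×1/EI):
  span AB: triangular load, peak 30.4: 7w₀L³/(360EI) = 1021/EI
  relative rotation θ_0 = (1021 + 0)/EI = 1021/EI
A unit hogging moment at B produces rotation L₁/(3EI) + L₂/(3EI) = 7.833/EI.
Compatibility: M_B·(L₁+L₂)/(3EI) = θ_0, giving M_B = 130.4 kN·m (hogging).
Span AB, ΣM about A with M_B applied at B: R_B^{AB}·12 = 729.6 + 130.4, so R_B^{AB} = 71.67 kN and R_A = 182.4 − 71.67 = 110.7 kN.
Span BC, ΣM about C: R_B^{BC}·11.5 = 0 + 130.4, so R_B^{BC} = 11.34 kN and R_C = 0 − 11.34 = -11.34 kN.
R_B = 71.67 + 11.34 = 83.01 kN.

R_B = 83.01 kN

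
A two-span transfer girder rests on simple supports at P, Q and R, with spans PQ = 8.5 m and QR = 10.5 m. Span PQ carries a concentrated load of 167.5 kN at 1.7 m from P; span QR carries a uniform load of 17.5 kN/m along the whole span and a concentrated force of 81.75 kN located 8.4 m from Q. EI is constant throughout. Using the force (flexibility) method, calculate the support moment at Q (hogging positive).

Take M_Q as the redundant. Released structure: two simple spans PQ and QR with a hinge at Q.
Discontinuity in slope at Q on the released structure — sum the simple-span end rotations:
  span PQ: point load 167.5 at a = 1.7: Pab(L + a)/(6LEI) = 387.3/EI
  span QR: UDL 17.5: wL³/(24EI) = 844.1/EI
  span QR: point load 81.75 at a = 8.4: Pab(L + b)/(6LEI) = 288.4/EI
  relative rotation θ_0 = (387.3 + 1133)/EI = 1520/EI
A unit hogging moment at Q produces rotation L₁/(3EI) + L₂/(3EI) = 6.333/EI.
Slope continuity at Q: θ_0 = M_Q·6.333/EI, so M_Q = 1520/6.333 = 240 kN·m (hogging).

M_Q = 240 kN·m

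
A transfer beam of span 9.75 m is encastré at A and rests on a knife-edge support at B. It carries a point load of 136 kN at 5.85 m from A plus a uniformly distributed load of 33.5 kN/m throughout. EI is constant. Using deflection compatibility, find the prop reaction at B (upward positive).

R_B = 181.2 kN

Choose R_B as the redundant. The primary structure is the cantilever fixed at A.
Downward deflection at the released point B due to the loads:
  point load 136 at a = 5.85: Pa²(3L − a)/(6EI) = 18152/EI
  UDL 33.5: wL⁴/(8EI) = 37842/EI
  δ_0 = 55994/EI
Flexibility coefficient — unit upward force at B: δ_{BB} = L³/(3EI) = 309/EI.
Compatibility at B: δ_0 − R_B·δ_{BB} = 0, so R_B = 55994/309 = 181.2 kN.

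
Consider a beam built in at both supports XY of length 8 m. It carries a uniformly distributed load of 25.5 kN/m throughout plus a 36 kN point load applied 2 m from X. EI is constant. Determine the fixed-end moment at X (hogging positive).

Take the two fixed-end moments M_X, M_Y as redundants; the released structure is the simple span XY.
End rotations of the released simple span under the applied load (×1/EI):
  at X: UDL 25.5: wL³/(24EI) = 544/EI
  at Y: UDL 25.5: wL³/(24EI) = 544/EI
  at X: point load 36 at a = 2: Pab(L + b)/(6LEI) = 126/EI
  at Y: point load 36 at a = 2: Pab(L + a)/(6LEI) = 90/EI
  θ_X0 = 670/EI,  θ_Y0 = 634/EI
Flexibility coefficients: a unit moment at one end gives L/(3EI) there and L/(6EI) at the far end, so f₁₁ = f₂₂ = 2.667/EI and f₁₂ = f₂₁ = 1.333/EI.
Compatibility — zero rotation at each built-in end:
  2.667 M_X + 1.333 M_Y = 670
  1.333 M_X + 2.667 M_Y = 634
Solving the pair gives M_X = 176.5 kN·m and M_Y = 149.5 kN·m (hogging).

M_X = 176.5 kN·m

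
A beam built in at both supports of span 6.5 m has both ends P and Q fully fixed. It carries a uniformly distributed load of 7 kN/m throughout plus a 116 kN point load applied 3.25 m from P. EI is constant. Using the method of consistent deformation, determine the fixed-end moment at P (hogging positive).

M_P = 118.9 kN·m

Release both end moments; the primary structure is a simply-supported span PQ with redundants M_P and M_Q.
Simple-span end rotations at P and Q under the given loads:
  at P: UDL 7: wL³/(24EI) = 80.1/EI
  at Q: UDL 7: wL³/(24EI) = 80.1/EI
  at P: point load 116 at a = 3.25: Pab(L + b)/(6LEI) = 306.3/EI
  at Q: point load 116 at a = 3.25: Pab(L + a)/(6LEI) = 306.3/EI
  θ_P0 = 386.4/EI,  θ_Q0 = 386.4/EI
Flexibility coefficients: a unit moment at one end gives L/(3EI) there and L/(6EI) at the far end, so f₁₁ = f₂₂ = 2.167/EI and f₁₂ = f₂₁ = 1.083/EI.
Compatibility — zero rotation at each built-in end:
  2.167 M_P + 1.083 M_Q = 386.4
  1.083 M_P + 2.167 M_Q = 386.4
Solving the pair gives M_P = 118.9 kN·m and M_Q = 118.9 kN·m (hogging).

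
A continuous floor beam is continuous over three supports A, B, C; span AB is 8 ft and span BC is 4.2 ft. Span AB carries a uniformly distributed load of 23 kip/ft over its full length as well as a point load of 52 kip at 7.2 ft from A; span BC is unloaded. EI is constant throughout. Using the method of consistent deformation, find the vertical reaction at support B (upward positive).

R_B = 191.1 kip

Take M_B as the redundant. Released structure: two simple spans AB and BC with a hinge at B.
End slopes at the hinge B, treating each span as simply supported:
  span AB: UDL 23: wL³/(24EI) = 490.7/EI
  span AB: point load 52 at a = 7.2: Pab(L + a)/(6LEI) = 94.85/EI
  relative rotation θ_0 = (585.5 + 0)/EI = 585.5/EI
A unit hogging moment at B produces rotation L₁/(3EI) + L₂/(3EI) = 4.067/EI.
Compatibility: M_B·(L₁+L₂)/(3EI) = θ_0, giving M_B = 144 kip·ft (hogging).
Span AB, ΣM about A with M_B applied at B: R_B^{AB}·8 = 1110 + 144, so R_B^{AB} = 156.8 kip and R_A = 236 − 156.8 = 79.2 kip.
Span BC, ΣM about C: R_B^{BC}·4.2 = 0 + 144, so R_B^{BC} = 34.28 kip and R_C = 0 − 34.28 = -34.28 kip.
R_B = 156.8 + 34.28 = 191.1 kip.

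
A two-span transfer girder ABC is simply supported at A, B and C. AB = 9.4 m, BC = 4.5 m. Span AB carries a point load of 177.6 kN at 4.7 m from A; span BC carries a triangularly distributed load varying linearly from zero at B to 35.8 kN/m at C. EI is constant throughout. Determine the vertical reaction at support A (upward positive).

Take M_B as the redundant. Released structure: two simple spans AB and BC with a hinge at B.
Discontinuity in slope at B on the released structure — sum the simple-span end rotations:
  span AB: point load 177.6 at a = 4.7: Pab(L + a)/(6LEI) = 980.8/EI
  span BC: triangular load, peak 35.8: 7w₀L³/(360EI) = 63.43/EI
  relative rotation θ_0 = (980.8 + 63.43)/EI = 1044/EI
A unit hogging moment at B produces rotation L₁/(3EI) + L₂/(3EI) = 4.633/EI.
Slope continuity at B: θ_0 = M_B·4.633/EI, so M_B = 1044/4.633 = 225.4 kN·m (hogging).
Span AB, ΣM about A with M_B applied at B: R_B^{AB}·9.4 = 834.7 + 225.4, so R_B^{AB} = 112.8 kN and R_A = 177.6 − 112.8 = 64.82 kN.

R_A = 64.82 kN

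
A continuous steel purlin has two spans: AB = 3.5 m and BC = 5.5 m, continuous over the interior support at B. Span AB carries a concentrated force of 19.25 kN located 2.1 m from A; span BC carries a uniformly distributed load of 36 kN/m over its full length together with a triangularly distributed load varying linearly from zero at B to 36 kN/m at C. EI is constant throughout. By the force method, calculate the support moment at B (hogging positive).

M_B = 127 kN·m

Release continuity at B by inserting a hinge; the redundant is the internal moment M_B. The primary structure is two simply-supported spans AB and BC.
Rotations at B on the released spans (each span's end-slope, ×1/EI):
  span AB: point load 19.25 at a = 2.1: Pab(L + a)/(6LEI) = 15.09/EI
  span BC: UDL 36: wL³/(24EI) = 249.6/EI
  span BC: triangular load, peak 36: 7w₀L³/(360EI) = 116.5/EI
  relative rotation θ_0 = (15.09 + 366)/EI = 381.1/EI
A unit hogging moment at B produces rotation L₁/(3EI) + L₂/(3EI) = 3/EI.
Slope continuity at B: θ_0 = M_B·3/EI, so M_B = 381.1/3 = 127 kN·m (hogging).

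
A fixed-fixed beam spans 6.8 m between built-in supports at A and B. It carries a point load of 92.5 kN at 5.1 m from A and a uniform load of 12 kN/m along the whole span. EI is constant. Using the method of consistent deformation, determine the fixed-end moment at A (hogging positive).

Take the two fixed-end moments M_A, M_B as redundants; the released structure is the simple span AB.
On the primary (simply-supported) span, the end slopes from the loading are:
  at A: point load 92.5 at a = 5.1: Pab(L + b)/(6LEI) = 167.1/EI
  at B: point load 92.5 at a = 5.1: Pab(L + a)/(6LEI) = 233.9/EI
  at A: UDL 12: wL³/(24EI) = 157.2/EI
  at B: UDL 12: wL³/(24EI) = 157.2/EI
  θ_A0 = 324.3/EI,  θ_B0 = 391.1/EI
Flexibility coefficients: a unit moment at one end gives L/(3EI) there and L/(6EI) at the far end, so f₁₁ = f₂₂ = 2.267/EI and f₁₂ = f₂₁ = 1.133/EI.
Compatibility — zero rotation at each built-in end:
  2.267 M_A + 1.133 M_B = 324.3
  1.133 M_A + 2.267 M_B = 391.1
Solving the pair gives M_A = 75.72 kN·m and M_B = 134.7 kN·m (hogging).

M_A = 75.72 kN·m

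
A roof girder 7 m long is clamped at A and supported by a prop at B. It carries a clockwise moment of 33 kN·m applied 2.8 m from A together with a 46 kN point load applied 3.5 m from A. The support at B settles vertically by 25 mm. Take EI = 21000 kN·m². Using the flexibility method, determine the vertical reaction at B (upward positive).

R_B = 14.31 kN

Release the roller at B. Primary structure: cantilever fixed at A.
Downward deflection at the released point B due to the loads:
  clockwise couple 33 at a = 2.8: M₀a(2L − a)/(2EI) = 517.4/EI
  point load 46 at a = 3.5: Pa²(3L − a)/(6EI) = 1644/EI
  δ_0 = 2161/EI
Tip deflection under a unit load at B: L³/(3EI) = 114.3/EI.
With EI = 21000 kN·m²: δ_0 = 0.1029 m and δ_{BB} = 0.005444 m/kN.
Compatibility — the beam at B must follow the support down by 0.025 m: δ_0 − R_B·δ_{BB} = 0.025, so R_B = (0.1029 − 0.025)/0.005444 = 14.31 kN.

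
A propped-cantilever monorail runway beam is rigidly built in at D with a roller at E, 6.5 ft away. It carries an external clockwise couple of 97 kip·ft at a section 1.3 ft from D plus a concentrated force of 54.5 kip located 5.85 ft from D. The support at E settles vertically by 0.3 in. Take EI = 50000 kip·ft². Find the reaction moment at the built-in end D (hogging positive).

M_D = 150.9 kip·ft

Choose R_E as the redundant. The primary structure is the cantilever fixed at D.
Deflection at E on the released cantilever, summing each load's contribution:
  clockwise couple 97 at a = 1.3: M₀a(2L − a)/(2EI) = 737.7/EI
  point load 54.5 at a = 5.85: Pa²(3L − a)/(6EI) = 4243/EI
  δ_0 = 4981/EI
Flexibility coefficient — unit upward force at E: δ_{EE} = L³/(3EI) = 91.54/EI.
With EI = 50000 kip·ft²: δ_0 = 0.099617 ft and δ_{EE} = 0.001831 ft/kip.
Compatibility — the beam at E must follow the support down by 0.025 ft: δ_0 − R_E·δ_{EE} = 0.025, so R_E = (0.099617 − 0.025)/0.001831 = 40.76 kip.
Moment equilibrium about D: M_D = Σ(load moments about D) − R_E·L = 415.8 − 40.76×6.5 = 150.9 kip·ft.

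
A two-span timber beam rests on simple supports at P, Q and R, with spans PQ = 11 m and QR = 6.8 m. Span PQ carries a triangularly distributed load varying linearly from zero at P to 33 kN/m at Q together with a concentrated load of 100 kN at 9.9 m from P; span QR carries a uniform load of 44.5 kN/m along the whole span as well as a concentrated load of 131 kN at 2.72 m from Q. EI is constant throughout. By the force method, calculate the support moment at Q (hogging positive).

Insert a hinge at Q; M_Q is the redundant, and each span becomes simply supported.
Rotations at Q on the released spans (each span's end-slope, ×1/EI):
  span PQ: triangular load, peak 33: w₀L³/(45EI) = 976.1/EI
  span PQ: point load 100 at a = 9.9: Pab(L + a)/(6LEI) = 344.9/EI
  span QR: UDL 44.5: wL³/(24EI) = 583/EI
  span QR: point load 131 at a = 2.72: Pab(L + b)/(6LEI) = 387.7/EI
  relative rotation θ_0 = (1321 + 970.7)/EI = 2292/EI
A unit hogging moment at Q produces rotation L₁/(3EI) + L₂/(3EI) = 5.933/EI.
Compatibility: M_Q·(L₁+L₂)/(3EI) = θ_0, giving M_Q = 386.2 kN·m (hogging).

M_Q = 386.2 kN·m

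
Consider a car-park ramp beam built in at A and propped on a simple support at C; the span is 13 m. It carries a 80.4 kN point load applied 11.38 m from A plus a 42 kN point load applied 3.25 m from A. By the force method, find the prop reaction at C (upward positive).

Release the roller at C. Primary structure: cantilever fixed at A.
Primary-structure tip deflection at C by superposition:
  point load 80.4 at a = 11.38: Pa²(3L − a)/(6EI) = 47931/EI
  point load 42 at a = 3.25: Pa²(3L − a)/(6EI) = 2643/EI
  δ_0 = 50574/EI
Tip deflection under a unit load at C: L³/(3EI) = 732.3/EI.
The prop prevents deflection at C: R_C = δ_0/δ_{CC} = 50574/732.3 = 69.06 kN.

R_C = 69.06 kN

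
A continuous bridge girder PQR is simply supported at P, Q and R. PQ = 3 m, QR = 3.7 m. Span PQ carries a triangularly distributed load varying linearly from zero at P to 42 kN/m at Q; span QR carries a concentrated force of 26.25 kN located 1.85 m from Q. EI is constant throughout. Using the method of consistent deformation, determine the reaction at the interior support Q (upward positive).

R_Q = 68.01 kN

Release continuity at Q by inserting a hinge; the redundant is the internal moment M_Q. The primary structure is two simply-supported spans PQ and QR.
Discontinuity in slope at Q on the released structure — sum the simple-span end rotations:
  span PQ: triangular load, peak 42: w₀L³/(45EI) = 25.2/EI
  span QR: point load 26.25 at a = 1.85: Pab(L + b)/(6LEI) = 22.46/EI
  relative rotation θ_0 = (25.2 + 22.46)/EI = 47.66/EI
A unit hogging moment at Q produces rotation L₁/(3EI) + L₂/(3EI) = 2.233/EI.
Compatibility: M_Q·(L₁+L₂)/(3EI) = θ_0, giving M_Q = 21.34 kN·m (hogging).
Span PQ, ΣM about P with M_Q applied at Q: R_Q^{PQ}·3 = 126 + 21.34, so R_Q^{PQ} = 49.11 kN and R_P = 63 − 49.11 = 13.89 kN.
Span QR, ΣM about R: R_Q^{QR}·3.7 = 48.56 + 21.34, so R_Q^{QR} = 18.89 kN and R_R = 26.25 − 18.89 = 7.357 kN.
R_Q = 49.11 + 18.89 = 68.01 kN.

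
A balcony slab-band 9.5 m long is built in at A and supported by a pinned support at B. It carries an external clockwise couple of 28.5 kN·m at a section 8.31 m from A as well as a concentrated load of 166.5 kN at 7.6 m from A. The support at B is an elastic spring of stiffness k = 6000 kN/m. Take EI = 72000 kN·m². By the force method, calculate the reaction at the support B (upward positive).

R_B = 116.7 kN

Remove the prop at B; the released (primary) structure is a cantilever built in at A.
Downward deflection at the released point B due to the loads:
  clockwise couple 28.5 at a = 8.31: M₀a(2L − a)/(2EI) = 1266/EI
  point load 166.5 at a = 7.6: Pa²(3L − a)/(6EI) = 33499/EI
  δ_0 = 34765/EI
Tip deflection under a unit load at B: L³/(3EI) = 285.8/EI.
With EI = 72000 kN·m²: δ_0 = 0.48285 m and δ_{BB} = 0.003969 m/kN.
Compatibility — the spring shortens by R_B/k under the reaction it provides: δ_0 − R_B·δ_{BB} = R_B/k. With 1/k = 0.000167 m/kN, R_B = δ_0 / (δ_{BB} + 1/k) = 0.48285 / (0.003969 + 0.000167) = 116.7 kN.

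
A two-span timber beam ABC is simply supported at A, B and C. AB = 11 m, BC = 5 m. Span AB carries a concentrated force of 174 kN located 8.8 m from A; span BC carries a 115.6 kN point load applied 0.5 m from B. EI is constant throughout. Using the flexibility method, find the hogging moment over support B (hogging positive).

M_B = 204.9 kN·m

Insert a hinge at B; M_B is the redundant, and each span becomes simply supported.
Rotations at B on the released spans (each span's end-slope, ×1/EI):
  span AB: point load 174 at a = 8.8: Pab(L + a)/(6LEI) = 1011/EI
  span BC: point load 115.6 at a = 0.5: Pab(L + b)/(6LEI) = 82.36/EI
  relative rotation θ_0 = (1011 + 82.36)/EI = 1093/EI
A unit hogging moment at B produces rotation L₁/(3EI) + L₂/(3EI) = 5.333/EI.
Slope continuity at B: θ_0 = M_B·5.333/EI, so M_B = 1093/5.333 = 204.9 kN·m (hogging).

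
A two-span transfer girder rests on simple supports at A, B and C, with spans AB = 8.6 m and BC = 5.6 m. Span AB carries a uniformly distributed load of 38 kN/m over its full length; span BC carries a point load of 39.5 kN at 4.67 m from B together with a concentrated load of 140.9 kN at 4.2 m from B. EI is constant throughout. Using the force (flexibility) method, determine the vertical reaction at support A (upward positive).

R_A = 133.6 kN

Release continuity at B by inserting a hinge; the redundant is the internal moment M_B. The primary structure is two simply-supported spans AB and BC.
Rotations at B on the released spans (each span's end-slope, ×1/EI):
  span AB: UDL 38: wL³/(24EI) = 1007/EI
  span BC: point load 39.5 at a = 4.67: Pab(L + b)/(6LEI) = 33.34/EI
  span BC: point load 140.9 at a = 4.2: Pab(L + b)/(6LEI) = 172.6/EI
  relative rotation θ_0 = (1007 + 205.9)/EI = 1213/EI
A unit hogging moment at B produces rotation L₁/(3EI) + L₂/(3EI) = 4.733/EI.
Compatibility: M_B·(L₁+L₂)/(3EI) = θ_0, giving M_B = 256.3 kN·m (hogging).
Span AB, ΣM about A with M_B applied at B: R_B^{AB}·8.6 = 1405 + 256.3, so R_B^{AB} = 193.2 kN and R_A = 326.8 − 193.2 = 133.6 kN.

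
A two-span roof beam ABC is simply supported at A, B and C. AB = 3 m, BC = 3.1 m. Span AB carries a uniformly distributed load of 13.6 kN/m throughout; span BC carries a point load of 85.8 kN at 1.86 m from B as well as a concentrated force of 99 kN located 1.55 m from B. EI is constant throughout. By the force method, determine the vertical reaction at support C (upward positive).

Release continuity at B by inserting a hinge; the redundant is the internal moment M_B. The primary structure is two simply-supported spans AB and BC.
End slopes at the hinge B, treating each span as simply supported:
  span AB: UDL 13.6: wL³/(24EI) = 15.3/EI
  span BC: point load 85.8 at a = 1.86: Pab(L + b)/(6LEI) = 46.17/EI
  span BC: point load 99 at a = 1.55: Pab(L + b)/(6LEI) = 59.46/EI
  relative rotation θ_0 = (15.3 + 105.6)/EI = 120.9/EI
A unit hogging moment at B produces rotation L₁/(3EI) + L₂/(3EI) = 2.033/EI.
Slope continuity at B: θ_0 = M_B·2.033/EI, so M_B = 120.9/2.033 = 59.48 kN·m (hogging).
Span BC, ΣM about C: R_B^{BC}·3.1 = 259.8 + 59.48, so R_B^{BC} = 103 kN and R_C = 184.8 − 103 = 81.79 kN.

R_C = 81.79 kN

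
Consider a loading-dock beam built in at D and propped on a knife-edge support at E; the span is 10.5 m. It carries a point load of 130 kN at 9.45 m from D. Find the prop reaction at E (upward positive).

Take the reaction at E as the redundant and release it; the primary structure is a cantilever fixed at D.
Downward deflection at the released point E due to the loads:
  point load 130 at a = 9.45: Pa²(3L − a)/(6EI) = 42664/EI
Flexibility coefficient — unit upward force at E: δ_{EE} = L³/(3EI) = 385.9/EI.
Compatibility at E: δ_0 − R_E·δ_{EE} = 0, so R_E = 42664/385.9 = 110.6 kN.

R_E = 110.6 kN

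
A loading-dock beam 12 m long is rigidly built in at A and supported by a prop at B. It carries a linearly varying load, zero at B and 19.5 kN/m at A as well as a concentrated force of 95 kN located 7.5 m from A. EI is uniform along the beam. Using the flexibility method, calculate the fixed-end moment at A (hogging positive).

M_A = 370.9 kN·m

Choose R_B as the redundant. The primary structure is the cantilever fixed at A.
Free-end deflection of the primary structure under the applied loading (downward +):
  triangular load, peak 19.5 at the fixed end: w₀L⁴/(30EI) = 13478/EI
  point load 95 at a = 7.5: Pa²(3L − a)/(6EI) = 25383/EI
  δ_0 = 38861/EI
Tip deflection under a unit load at B: L³/(3EI) = 576/EI.
Compatibility at B: δ_0 − R_B·δ_{BB} = 0, so R_B = 38861/576 = 67.47 kN.
Moment equilibrium about A: M_A = Σ(load moments about A) − R_B·L = 1180 − 67.47×12 = 370.9 kN·m.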